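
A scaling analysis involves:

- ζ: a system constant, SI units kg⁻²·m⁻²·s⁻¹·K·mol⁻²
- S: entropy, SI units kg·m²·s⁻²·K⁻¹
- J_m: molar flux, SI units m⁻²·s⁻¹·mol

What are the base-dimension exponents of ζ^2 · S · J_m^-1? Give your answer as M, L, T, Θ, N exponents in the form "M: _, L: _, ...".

Collect each base-dimension exponent across the product:
  M: 2·(-2) + (1) − (0) = -3
  L: 2·(-2) + (2) − (-2) = 0
  T: 2·(-1) + (-2) − (-1) = -3
  Θ: 2·(1) + (-1) − (0) = 1
  N: 2·(-2) + (0) − (1) = -5
So the dimensions are [M⁻³ T⁻³ Θ N⁻⁵].

M: -3, L: 0, T: -3, Θ: 1, N: -5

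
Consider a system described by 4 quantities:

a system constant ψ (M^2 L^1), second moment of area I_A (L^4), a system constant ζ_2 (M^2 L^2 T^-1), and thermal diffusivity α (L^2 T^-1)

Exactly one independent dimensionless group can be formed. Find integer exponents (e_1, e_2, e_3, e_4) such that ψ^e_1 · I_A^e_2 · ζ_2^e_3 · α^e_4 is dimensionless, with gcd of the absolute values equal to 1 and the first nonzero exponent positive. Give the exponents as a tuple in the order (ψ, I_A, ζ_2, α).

M: e_1·(2) + e_2·(0) + e_3·(2) + e_4·(0) = 0
L: e_1·(1) + e_2·(4) + e_3·(2) + e_4·(2) = 0
T: e_1·(0) + e_2·(0) + e_3·(-1) + e_4·(-1) = 0
Solving this homogeneous linear system for the smallest-integer solution (first nonzero entry positive) gives (4, -1, -4, 4).

(4, -1, -4, 4)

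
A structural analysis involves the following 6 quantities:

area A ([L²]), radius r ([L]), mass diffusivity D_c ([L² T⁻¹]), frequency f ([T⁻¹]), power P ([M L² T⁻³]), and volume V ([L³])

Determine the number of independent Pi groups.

3

There are 6 variables and 3 base dimensions (M, L, T).
The dimension matrix has rank 3.
Independent dimensionless groups: 6 − 3 = 3.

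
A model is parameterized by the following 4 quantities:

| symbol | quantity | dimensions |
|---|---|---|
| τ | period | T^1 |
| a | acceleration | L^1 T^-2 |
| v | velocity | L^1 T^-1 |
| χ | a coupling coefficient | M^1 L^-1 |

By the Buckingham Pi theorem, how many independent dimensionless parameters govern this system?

1

There are 4 variables and 3 base dimensions (M, L, T).
The dimension matrix has rank 3.
Independent dimensionless groups: 4 − 3 = 1.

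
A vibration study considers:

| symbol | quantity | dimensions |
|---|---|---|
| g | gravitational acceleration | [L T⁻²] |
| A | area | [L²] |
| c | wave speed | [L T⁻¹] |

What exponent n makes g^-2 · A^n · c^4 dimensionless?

Balance the L exponent: (2)·n from A, plus −2·(1) + 4·(1) = 2 from the rest, must sum to zero.
2n + 2 = 0, so n = -1.

-1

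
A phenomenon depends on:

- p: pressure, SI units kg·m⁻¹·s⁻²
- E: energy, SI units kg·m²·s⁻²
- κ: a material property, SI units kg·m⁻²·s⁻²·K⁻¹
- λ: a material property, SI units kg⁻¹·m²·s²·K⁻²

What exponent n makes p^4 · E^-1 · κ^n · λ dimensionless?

Balance the M exponent: (1)·n from κ, plus 4·(1) − (1) + (-1) = 2 from the rest, must sum to zero.
n + 2 = 0, so n = -2.

-2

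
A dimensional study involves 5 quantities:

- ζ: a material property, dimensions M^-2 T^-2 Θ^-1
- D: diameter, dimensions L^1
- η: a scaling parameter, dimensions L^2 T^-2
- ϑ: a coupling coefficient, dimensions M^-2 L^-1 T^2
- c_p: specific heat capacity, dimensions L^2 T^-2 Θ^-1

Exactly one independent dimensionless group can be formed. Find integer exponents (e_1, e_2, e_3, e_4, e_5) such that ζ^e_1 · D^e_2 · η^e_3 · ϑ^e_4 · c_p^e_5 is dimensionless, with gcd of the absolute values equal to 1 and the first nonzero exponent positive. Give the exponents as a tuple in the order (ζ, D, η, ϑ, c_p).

(1, 3, -1, -1, -1)

M: e_1·(-2) + e_2·(0) + e_3·(0) + e_4·(-2) + e_5·(0) = 0
L: e_1·(0) + e_2·(1) + e_3·(2) + e_4·(-1) + e_5·(2) = 0
T: e_1·(-2) + e_2·(0) + e_3·(-2) + e_4·(2) + e_5·(-2) = 0
Θ: e_1·(-1) + e_2·(0) + e_3·(0) + e_4·(0) + e_5·(-1) = 0
Solving this homogeneous linear system for the smallest-integer solution (first nonzero entry positive) gives (1, 3, -1, -1, -1).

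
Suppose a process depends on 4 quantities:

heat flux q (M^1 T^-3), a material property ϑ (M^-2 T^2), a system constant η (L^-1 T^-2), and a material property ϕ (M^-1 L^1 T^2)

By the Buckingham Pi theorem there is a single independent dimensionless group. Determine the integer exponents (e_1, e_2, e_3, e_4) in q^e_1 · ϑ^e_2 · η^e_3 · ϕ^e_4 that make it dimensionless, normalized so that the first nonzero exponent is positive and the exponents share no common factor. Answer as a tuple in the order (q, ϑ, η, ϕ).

(2, 3, -4, -4)

M: e_1·(1) + e_2·(-2) + e_3·(0) + e_4·(-1) = 0
L: e_1·(0) + e_2·(0) + e_3·(-1) + e_4·(1) = 0
T: e_1·(-3) + e_2·(2) + e_3·(-2) + e_4·(2) = 0
Solving this homogeneous linear system for the smallest-integer solution (first nonzero entry positive) gives (2, 3, -4, -4).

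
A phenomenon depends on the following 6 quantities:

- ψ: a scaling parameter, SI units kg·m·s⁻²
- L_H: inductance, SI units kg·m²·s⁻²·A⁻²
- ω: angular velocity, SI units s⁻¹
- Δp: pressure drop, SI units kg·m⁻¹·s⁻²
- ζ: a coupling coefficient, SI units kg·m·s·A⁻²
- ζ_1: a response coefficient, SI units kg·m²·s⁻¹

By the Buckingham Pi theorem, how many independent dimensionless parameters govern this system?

2

There are 6 variables and 4 base dimensions (M, L, T, I).
The dimension matrix has rank 4.
Independent dimensionless groups: 6 − 4 = 2.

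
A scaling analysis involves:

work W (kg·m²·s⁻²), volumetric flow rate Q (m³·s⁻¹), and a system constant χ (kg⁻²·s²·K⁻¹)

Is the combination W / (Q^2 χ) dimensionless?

no

Sum the exponent of each base dimension across the product:
  M: [W]_M − 2·[Q]_M − [χ]_M = (1) − 2·(0) − (-2) = 3
  L: [W]_L − 2·[Q]_L − [χ]_L = (2) − 2·(3) − (0) = -4
  T: [W]_T − 2·[Q]_T − [χ]_T = (-2) − 2·(-1) − (2) = -2
  Θ: [W]_Θ − 2·[Q]_Θ − [χ]_Θ = (0) − 2·(0) − (-1) = 1
Net dimensions [M³ L⁻⁴ T⁻² Θ] ≠ [1] — not dimensionless.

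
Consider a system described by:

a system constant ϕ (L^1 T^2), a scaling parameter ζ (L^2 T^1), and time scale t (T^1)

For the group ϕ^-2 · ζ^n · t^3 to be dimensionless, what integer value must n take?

1

Balance the L exponent: (2)·n from ζ, plus −2·(1) + 3·(0) = -2 from the rest, must sum to zero.
2n − 2 = 0, so n = 1.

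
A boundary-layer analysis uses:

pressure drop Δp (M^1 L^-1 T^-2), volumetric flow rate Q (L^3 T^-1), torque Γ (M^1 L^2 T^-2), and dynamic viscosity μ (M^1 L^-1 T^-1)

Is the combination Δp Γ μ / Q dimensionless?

Sum the exponent of each base dimension across the product:
  M: [Δp]_M − [Q]_M + [Γ]_M + [μ]_M = (1) − (0) + (1) + (1) = 3
  L: [Δp]_L − [Q]_L + [Γ]_L + [μ]_L = (-1) − (3) + (2) + (-1) = -3
  T: [Δp]_T − [Q]_T + [Γ]_T + [μ]_T = (-2) − (-1) + (-2) + (-1) = -4
Net dimensions [M³ L⁻³ T⁻⁴] ≠ [1] — not dimensionless.

no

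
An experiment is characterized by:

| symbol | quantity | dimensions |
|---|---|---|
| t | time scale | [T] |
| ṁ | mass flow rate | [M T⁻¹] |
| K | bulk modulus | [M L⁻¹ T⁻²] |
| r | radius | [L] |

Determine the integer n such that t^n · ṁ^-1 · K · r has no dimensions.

1

Balance the T exponent: (1)·n from t, plus −(-1) + (-2) + (0) = -1 from the rest, must sum to zero.
n − 1 = 0, so n = 1.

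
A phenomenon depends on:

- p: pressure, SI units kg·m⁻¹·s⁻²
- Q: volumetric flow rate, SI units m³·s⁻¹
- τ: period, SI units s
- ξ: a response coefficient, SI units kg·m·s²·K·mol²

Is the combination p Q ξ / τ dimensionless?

no

Sum the exponent of each base dimension across the product:
  M: [p]_M + [Q]_M − [τ]_M + [ξ]_M = (1) + (0) − (0) + (1) = 2
  L: [p]_L + [Q]_L − [τ]_L + [ξ]_L = (-1) + (3) − (0) + (1) = 3
  T: [p]_T + [Q]_T − [τ]_T + [ξ]_T = (-2) + (-1) − (1) + (2) = -2
  Θ: [p]_Θ + [Q]_Θ − [τ]_Θ + [ξ]_Θ = (0) + (0) − (0) + (1) = 1
  N: [p]_N + [Q]_N − [τ]_N + [ξ]_N = (0) + (0) − (0) + (2) = 2
Net dimensions [M² L³ T⁻² Θ N²] ≠ [1] — not dimensionless.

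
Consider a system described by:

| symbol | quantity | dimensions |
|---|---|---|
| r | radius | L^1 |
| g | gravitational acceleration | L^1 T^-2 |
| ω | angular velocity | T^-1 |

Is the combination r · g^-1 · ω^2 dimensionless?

Sum the exponent of each base dimension across the product:
  M: [r]_M − [g]_M + 2·[ω]_M = (0) − (0) + 2·(0) = 0
  L: [r]_L − [g]_L + 2·[ω]_L = (1) − (1) + 2·(0) = 0
  T: [r]_T − [g]_T + 2·[ω]_T = (0) − (-2) + 2·(-1) = 0
  Θ: [r]_Θ − [g]_Θ + 2·[ω]_Θ = (0) − (0) + 2·(0) = 0
All base exponents vanish — dimensionless.

yes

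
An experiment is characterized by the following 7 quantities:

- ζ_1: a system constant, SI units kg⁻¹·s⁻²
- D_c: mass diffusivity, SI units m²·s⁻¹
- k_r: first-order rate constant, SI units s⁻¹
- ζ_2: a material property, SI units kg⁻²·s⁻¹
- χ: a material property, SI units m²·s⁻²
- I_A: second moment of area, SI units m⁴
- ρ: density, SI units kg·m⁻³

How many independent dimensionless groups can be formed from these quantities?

4

There are 7 variables and 3 base dimensions (M, L, T).
The dimension matrix has rank 3.
Independent dimensionless groups: 7 − 3 = 4.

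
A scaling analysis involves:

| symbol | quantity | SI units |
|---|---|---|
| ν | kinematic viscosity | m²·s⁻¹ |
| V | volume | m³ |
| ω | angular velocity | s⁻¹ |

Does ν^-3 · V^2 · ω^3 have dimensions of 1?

Sum the exponent of each base dimension across the product:
  M: −3·[ν]_M + 2·[V]_M + 3·[ω]_M = −3·(0) + 2·(0) + 3·(0) = 0
  L: −3·[ν]_L + 2·[V]_L + 3·[ω]_L = −3·(2) + 2·(3) + 3·(0) = 0
  T: −3·[ν]_T + 2·[V]_T + 3·[ω]_T = −3·(-1) + 2·(0) + 3·(-1) = 0
  Θ: −3·[ν]_Θ + 2·[V]_Θ + 3·[ω]_Θ = −3·(0) + 2·(0) + 3·(0) = 0
All base exponents vanish — dimensionless.

yes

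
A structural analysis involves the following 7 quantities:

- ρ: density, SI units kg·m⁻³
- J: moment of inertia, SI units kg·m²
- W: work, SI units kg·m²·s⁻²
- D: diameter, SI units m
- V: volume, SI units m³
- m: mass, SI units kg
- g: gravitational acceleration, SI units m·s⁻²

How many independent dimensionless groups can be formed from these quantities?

There are 7 variables and 3 base dimensions (M, L, T).
The dimension matrix has rank 3.
Independent dimensionless groups: 7 − 3 = 4.

4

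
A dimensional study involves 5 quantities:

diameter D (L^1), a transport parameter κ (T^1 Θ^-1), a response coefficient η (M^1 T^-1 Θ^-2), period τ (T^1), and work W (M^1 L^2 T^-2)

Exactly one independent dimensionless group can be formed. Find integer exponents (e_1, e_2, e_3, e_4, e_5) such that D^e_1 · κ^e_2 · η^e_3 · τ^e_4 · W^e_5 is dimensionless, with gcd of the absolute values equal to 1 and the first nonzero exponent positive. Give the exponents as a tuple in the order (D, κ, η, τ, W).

M: e_1·(0) + e_2·(0) + e_3·(1) + e_4·(0) + e_5·(1) = 0
L: e_1·(1) + e_2·(0) + e_3·(0) + e_4·(0) + e_5·(2) = 0
T: e_1·(0) + e_2·(1) + e_3·(-1) + e_4·(1) + e_5·(-2) = 0
Θ: e_1·(0) + e_2·(-1) + e_3·(-2) + e_4·(0) + e_5·(0) = 0
Solving this homogeneous linear system for the smallest-integer solution (first nonzero entry positive) gives (2, -2, 1, 1, -1).

(2, -2, 1, 1, -1)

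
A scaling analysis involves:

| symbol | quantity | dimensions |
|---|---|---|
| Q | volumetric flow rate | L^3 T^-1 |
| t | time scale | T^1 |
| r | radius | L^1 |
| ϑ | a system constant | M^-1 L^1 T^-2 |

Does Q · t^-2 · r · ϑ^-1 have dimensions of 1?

no

Sum the exponent of each base dimension across the product:
  M: [Q]_M − 2·[t]_M + [r]_M − [ϑ]_M = (0) − 2·(0) + (0) − (-1) = 1
  L: [Q]_L − 2·[t]_L + [r]_L − [ϑ]_L = (3) − 2·(0) + (1) − (1) = 3
  T: [Q]_T − 2·[t]_T + [r]_T − [ϑ]_T = (-1) − 2·(1) + (0) − (-2) = -1
Net dimensions [M L³ T⁻¹] ≠ [1] — not dimensionless.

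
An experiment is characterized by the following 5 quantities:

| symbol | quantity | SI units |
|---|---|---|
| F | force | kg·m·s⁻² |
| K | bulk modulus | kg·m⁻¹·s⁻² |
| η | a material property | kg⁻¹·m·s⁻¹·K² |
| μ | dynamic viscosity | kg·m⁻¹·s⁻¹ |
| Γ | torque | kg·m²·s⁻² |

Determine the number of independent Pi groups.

1

There are 5 variables and 4 base dimensions (M, L, T, Θ).
The dimension matrix has rank 4.
Independent dimensionless groups: 5 − 4 = 1.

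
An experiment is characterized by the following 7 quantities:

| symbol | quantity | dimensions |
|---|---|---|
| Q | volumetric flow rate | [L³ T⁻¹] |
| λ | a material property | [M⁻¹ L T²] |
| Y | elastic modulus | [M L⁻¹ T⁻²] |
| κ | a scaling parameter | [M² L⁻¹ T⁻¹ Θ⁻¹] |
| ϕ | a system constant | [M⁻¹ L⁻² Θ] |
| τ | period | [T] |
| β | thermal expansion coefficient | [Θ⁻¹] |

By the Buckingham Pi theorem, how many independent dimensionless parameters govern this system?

There are 7 variables and 4 base dimensions (M, L, T, Θ).
The dimension matrix has rank 4.
Independent dimensionless groups: 7 − 4 = 3.

3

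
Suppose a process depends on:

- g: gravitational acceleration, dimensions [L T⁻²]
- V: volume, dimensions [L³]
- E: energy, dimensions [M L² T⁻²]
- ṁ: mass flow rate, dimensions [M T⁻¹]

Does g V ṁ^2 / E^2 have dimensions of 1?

yes

Sum the exponent of each base dimension across the product:
  M: [g]_M + [V]_M − 2·[E]_M + 2·[ṁ]_M = (0) + (0) − 2·(1) + 2·(1) = 0
  L: [g]_L + [V]_L − 2·[E]_L + 2·[ṁ]_L = (1) + (3) − 2·(2) + 2·(0) = 0
  T: [g]_T + [V]_T − 2·[E]_T + 2·[ṁ]_T = (-2) + (0) − 2·(-2) + 2·(-1) = 0
All base exponents vanish — dimensionless.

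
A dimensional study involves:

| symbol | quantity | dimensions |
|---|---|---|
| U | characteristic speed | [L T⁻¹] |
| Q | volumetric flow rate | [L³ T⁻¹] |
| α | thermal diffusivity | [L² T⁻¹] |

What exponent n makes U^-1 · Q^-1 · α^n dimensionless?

2

Balance the L exponent: (2)·n from α, plus −(1) − (3) = -4 from the rest, must sum to zero.
2n − 4 = 0, so n = 2.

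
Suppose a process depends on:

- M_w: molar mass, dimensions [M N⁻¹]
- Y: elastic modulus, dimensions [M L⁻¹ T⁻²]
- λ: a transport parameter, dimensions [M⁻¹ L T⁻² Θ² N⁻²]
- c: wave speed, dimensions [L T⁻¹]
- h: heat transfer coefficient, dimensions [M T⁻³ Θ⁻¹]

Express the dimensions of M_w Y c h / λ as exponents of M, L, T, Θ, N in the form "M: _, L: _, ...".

Collect each base-dimension exponent across the product:
  M: (1) + (1) − (-1) + (0) + (1) = 4
  L: (0) + (-1) − (1) + (1) + (0) = -1
  T: (0) + (-2) − (-2) + (-1) + (-3) = -4
  Θ: (0) + (0) − (2) + (0) + (-1) = -3
  N: (-1) + (0) − (-2) + (0) + (0) = 1
So the dimensions are [M⁴ L⁻¹ T⁻⁴ Θ⁻³ N].

M: 4, L: -1, T: -4, Θ: -3, N: 1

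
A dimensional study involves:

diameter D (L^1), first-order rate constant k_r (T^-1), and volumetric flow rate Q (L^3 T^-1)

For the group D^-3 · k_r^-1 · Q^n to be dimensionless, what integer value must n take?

Balance the L exponent: (3)·n from Q, plus −3·(1) − (0) = -3 from the rest, must sum to zero.
3n − 3 = 0, so n = 1.

1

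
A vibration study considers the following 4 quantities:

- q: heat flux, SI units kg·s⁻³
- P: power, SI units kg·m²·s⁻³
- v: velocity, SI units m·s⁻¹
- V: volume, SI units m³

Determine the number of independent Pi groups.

There are 4 variables and 3 base dimensions (M, L, T).
The dimension matrix has rank 3.
Independent dimensionless groups: 4 − 3 = 1.

1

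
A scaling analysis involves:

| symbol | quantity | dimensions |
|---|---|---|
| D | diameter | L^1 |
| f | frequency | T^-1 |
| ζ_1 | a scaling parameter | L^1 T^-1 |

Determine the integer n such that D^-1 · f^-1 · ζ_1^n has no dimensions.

1

Balance the L exponent: (1)·n from ζ_1, plus −(1) − (0) = -1 from the rest, must sum to zero.
n − 1 = 0, so n = 1.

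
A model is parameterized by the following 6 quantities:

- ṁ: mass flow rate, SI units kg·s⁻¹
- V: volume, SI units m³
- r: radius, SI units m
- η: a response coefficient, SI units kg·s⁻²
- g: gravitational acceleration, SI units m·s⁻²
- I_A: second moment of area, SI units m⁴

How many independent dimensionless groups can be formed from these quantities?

There are 6 variables and 3 base dimensions (M, L, T).
The dimension matrix has rank 3.
Independent dimensionless groups: 6 − 3 = 3.

3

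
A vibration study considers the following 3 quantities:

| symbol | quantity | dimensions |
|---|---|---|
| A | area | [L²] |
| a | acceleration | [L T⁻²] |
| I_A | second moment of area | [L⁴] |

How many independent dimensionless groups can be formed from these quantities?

1

There are 3 variables and 2 base dimensions (L, T).
The dimension matrix has rank 2.
Independent dimensionless groups: 3 − 2 = 1.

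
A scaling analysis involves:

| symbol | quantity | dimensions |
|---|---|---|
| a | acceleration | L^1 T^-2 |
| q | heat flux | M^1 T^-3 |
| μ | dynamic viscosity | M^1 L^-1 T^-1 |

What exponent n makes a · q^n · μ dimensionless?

Balance the M exponent: (1)·n from q, plus (0) + (1) = 1 from the rest, must sum to zero.
n + 1 = 0, so n = -1.

-1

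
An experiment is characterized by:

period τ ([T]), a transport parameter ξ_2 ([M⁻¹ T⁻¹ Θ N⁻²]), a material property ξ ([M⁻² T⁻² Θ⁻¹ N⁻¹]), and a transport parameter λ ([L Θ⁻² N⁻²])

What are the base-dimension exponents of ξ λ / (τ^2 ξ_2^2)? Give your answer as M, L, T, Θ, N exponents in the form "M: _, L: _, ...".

M: 0, L: 1, T: -2, Θ: -5, N: 1

Collect each base-dimension exponent across the product:
  M: −2·(0) − 2·(-1) + (-2) + (0) = 0
  L: −2·(0) − 2·(0) + (0) + (1) = 1
  T: −2·(1) − 2·(-1) + (-2) + (0) = -2
  Θ: −2·(0) − 2·(1) + (-1) + (-2) = -5
  N: −2·(0) − 2·(-2) + (-1) + (-2) = 1
So the dimensions are [L T⁻² Θ⁻⁵ N].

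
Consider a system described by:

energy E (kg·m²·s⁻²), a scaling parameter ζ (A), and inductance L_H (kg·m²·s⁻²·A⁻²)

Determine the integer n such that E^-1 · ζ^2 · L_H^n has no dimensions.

Balance the M exponent: (1)·n from L_H, plus −(1) + 2·(0) = -1 from the rest, must sum to zero.
n − 1 = 0, so n = 1.

1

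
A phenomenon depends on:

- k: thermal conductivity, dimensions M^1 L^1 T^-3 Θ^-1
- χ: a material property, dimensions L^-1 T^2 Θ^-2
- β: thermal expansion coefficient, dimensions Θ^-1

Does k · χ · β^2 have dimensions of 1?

Sum the exponent of each base dimension across the product:
  M: [k]_M + [χ]_M + 2·[β]_M = (1) + (0) + 2·(0) = 1
  L: [k]_L + [χ]_L + 2·[β]_L = (1) + (-1) + 2·(0) = 0
  T: [k]_T + [χ]_T + 2·[β]_T = (-3) + (2) + 2·(0) = -1
  Θ: [k]_Θ + [χ]_Θ + 2·[β]_Θ = (-1) + (-2) + 2·(-1) = -5
Net dimensions [M T⁻¹ Θ⁻⁵] ≠ [1] — not dimensionless.

no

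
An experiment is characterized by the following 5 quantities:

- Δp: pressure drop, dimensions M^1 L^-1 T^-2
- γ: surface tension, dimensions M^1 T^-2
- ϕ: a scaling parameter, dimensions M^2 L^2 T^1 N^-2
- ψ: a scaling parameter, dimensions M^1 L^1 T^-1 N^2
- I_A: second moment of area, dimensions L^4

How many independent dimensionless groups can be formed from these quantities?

There are 5 variables and 4 base dimensions (M, L, T, N).
The dimension matrix has rank 4.
Independent dimensionless groups: 5 − 4 = 1.

1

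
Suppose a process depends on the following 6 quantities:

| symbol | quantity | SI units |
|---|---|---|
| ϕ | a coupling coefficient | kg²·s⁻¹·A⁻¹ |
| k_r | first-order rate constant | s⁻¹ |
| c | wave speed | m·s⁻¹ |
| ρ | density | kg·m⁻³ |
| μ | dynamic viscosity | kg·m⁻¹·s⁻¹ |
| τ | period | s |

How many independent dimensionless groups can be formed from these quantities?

2

There are 6 variables and 4 base dimensions (M, L, T, I).
The dimension matrix has rank 4.
Independent dimensionless groups: 6 − 4 = 2.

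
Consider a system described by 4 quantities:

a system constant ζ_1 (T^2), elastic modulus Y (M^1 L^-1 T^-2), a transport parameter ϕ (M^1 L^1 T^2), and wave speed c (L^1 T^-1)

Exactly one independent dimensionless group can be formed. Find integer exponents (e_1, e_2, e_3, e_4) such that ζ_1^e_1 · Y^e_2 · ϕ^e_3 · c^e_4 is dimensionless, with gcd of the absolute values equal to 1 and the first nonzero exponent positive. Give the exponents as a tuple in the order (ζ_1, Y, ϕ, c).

(3, 1, -1, 2)

M: e_1·(0) + e_2·(1) + e_3·(1) + e_4·(0) = 0
L: e_1·(0) + e_2·(-1) + e_3·(1) + e_4·(1) = 0
T: e_1·(2) + e_2·(-2) + e_3·(2) + e_4·(-1) = 0
Solving this homogeneous linear system for the smallest-integer solution (first nonzero entry positive) gives (3, 1, -1, 2).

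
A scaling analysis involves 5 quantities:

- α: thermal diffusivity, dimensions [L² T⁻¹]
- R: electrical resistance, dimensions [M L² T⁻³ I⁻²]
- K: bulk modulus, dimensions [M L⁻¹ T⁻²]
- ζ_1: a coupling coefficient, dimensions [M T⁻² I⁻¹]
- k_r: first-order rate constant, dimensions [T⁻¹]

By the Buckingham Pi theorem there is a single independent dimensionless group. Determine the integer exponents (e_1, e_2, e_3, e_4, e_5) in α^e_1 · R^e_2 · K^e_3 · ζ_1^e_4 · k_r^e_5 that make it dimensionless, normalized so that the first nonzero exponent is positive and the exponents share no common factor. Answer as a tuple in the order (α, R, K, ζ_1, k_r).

(1, -2, -2, 4, 1)

M: e_1·(0) + e_2·(1) + e_3·(1) + e_4·(1) + e_5·(0) = 0
L: e_1·(2) + e_2·(2) + e_3·(-1) + e_4·(0) + e_5·(0) = 0
T: e_1·(-1) + e_2·(-3) + e_3·(-2) + e_4·(-2) + e_5·(-1) = 0
I: e_1·(0) + e_2·(-2) + e_3·(0) + e_4·(-1) + e_5·(0) = 0
Solving this homogeneous linear system for the smallest-integer solution (first nonzero entry positive) gives (1, -2, -2, 4, 1).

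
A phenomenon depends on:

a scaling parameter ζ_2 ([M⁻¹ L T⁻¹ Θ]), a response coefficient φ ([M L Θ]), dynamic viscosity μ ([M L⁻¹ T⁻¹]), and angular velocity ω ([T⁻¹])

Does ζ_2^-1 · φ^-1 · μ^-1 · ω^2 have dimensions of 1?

Sum the exponent of each base dimension across the product:
  M: −[ζ_2]_M − [φ]_M − [μ]_M + 2·[ω]_M = −(-1) − (1) − (1) + 2·(0) = -1
  L: −[ζ_2]_L − [φ]_L − [μ]_L + 2·[ω]_L = −(1) − (1) − (-1) + 2·(0) = -1
  T: −[ζ_2]_T − [φ]_T − [μ]_T + 2·[ω]_T = −(-1) − (0) − (-1) + 2·(-1) = 0
  Θ: −[ζ_2]_Θ − [φ]_Θ − [μ]_Θ + 2·[ω]_Θ = −(1) − (1) − (0) + 2·(0) = -2
Net dimensions [M⁻¹ L⁻¹ Θ⁻²] ≠ [1] — not dimensionless.

no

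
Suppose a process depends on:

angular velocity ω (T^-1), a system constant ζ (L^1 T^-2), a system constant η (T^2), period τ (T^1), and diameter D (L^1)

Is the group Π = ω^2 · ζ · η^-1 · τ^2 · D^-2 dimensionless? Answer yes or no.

Sum the exponent of each base dimension across the product:
  L: 2·[ω]_L + [ζ]_L − [η]_L + 2·[τ]_L − 2·[D]_L = 2·(0) + (1) − (0) + 2·(0) − 2·(1) = -1
  T: 2·[ω]_T + [ζ]_T − [η]_T + 2·[τ]_T − 2·[D]_T = 2·(-1) + (-2) − (2) + 2·(1) − 2·(0) = -4
Net dimensions [L⁻¹ T⁻⁴] ≠ [1] — not dimensionless.

no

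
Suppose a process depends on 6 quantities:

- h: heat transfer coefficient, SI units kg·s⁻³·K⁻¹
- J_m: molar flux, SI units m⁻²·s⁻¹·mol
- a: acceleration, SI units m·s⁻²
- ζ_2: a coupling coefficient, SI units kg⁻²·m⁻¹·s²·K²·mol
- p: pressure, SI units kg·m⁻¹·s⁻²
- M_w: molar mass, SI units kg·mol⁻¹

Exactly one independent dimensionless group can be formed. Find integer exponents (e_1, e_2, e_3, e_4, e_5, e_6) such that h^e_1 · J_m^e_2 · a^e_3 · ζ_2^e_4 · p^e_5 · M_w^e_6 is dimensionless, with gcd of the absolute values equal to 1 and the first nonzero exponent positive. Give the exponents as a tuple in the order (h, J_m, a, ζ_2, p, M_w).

(2, -2, -2, 1, 1, -1)

M: e_1·(1) + e_2·(0) + e_3·(0) + e_4·(-2) + e_5·(1) + e_6·(1) = 0
L: e_1·(0) + e_2·(-2) + e_3·(1) + e_4·(-1) + e_5·(-1) + e_6·(0) = 0
T: e_1·(-3) + e_2·(-1) + e_3·(-2) + e_4·(2) + e_5·(-2) + e_6·(0) = 0
Θ: e_1·(-1) + e_2·(0) + e_3·(0) + e_4·(2) + e_5·(0) + e_6·(0) = 0
N: e_1·(0) + e_2·(1) + e_3·(0) + e_4·(1) + e_5·(0) + e_6·(-1) = 0
Solving this homogeneous linear system for the smallest-integer solution (first nonzero entry positive) gives (2, -2, -2, 1, 1, -1).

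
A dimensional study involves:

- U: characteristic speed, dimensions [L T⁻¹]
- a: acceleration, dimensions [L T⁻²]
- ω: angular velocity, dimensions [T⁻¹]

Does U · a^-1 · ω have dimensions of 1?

yes

Sum the exponent of each base dimension across the product:
  M: [U]_M − [a]_M + [ω]_M = (0) − (0) + (0) = 0
  L: [U]_L − [a]_L + [ω]_L = (1) − (1) + (0) = 0
  T: [U]_T − [a]_T + [ω]_T = (-1) − (-2) + (-1) = 0
  Θ: [U]_Θ − [a]_Θ + [ω]_Θ = (0) − (0) + (0) = 0
All base exponents vanish — dimensionless.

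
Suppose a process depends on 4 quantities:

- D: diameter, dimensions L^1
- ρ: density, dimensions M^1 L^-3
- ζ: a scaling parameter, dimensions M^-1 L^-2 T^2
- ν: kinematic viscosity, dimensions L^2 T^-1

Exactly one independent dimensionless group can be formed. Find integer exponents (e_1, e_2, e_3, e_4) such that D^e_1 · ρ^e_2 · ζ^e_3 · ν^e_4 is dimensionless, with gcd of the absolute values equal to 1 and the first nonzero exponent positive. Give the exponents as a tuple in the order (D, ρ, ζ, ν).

(1, 1, 1, 2)

M: e_1·(0) + e_2·(1) + e_3·(-1) + e_4·(0) = 0
L: e_1·(1) + e_2·(-3) + e_3·(-2) + e_4·(2) = 0
T: e_1·(0) + e_2·(0) + e_3·(2) + e_4·(-1) = 0
Solving this homogeneous linear system for the smallest-integer solution (first nonzero entry positive) gives (1, 1, 1, 2).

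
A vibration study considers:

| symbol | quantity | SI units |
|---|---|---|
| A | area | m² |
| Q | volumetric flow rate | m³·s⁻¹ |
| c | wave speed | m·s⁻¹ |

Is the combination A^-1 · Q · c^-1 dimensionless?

Sum the exponent of each base dimension across the product:
  L: −[A]_L + [Q]_L − [c]_L = −(2) + (3) − (1) = 0
  T: −[A]_T + [Q]_T − [c]_T = −(0) + (-1) − (-1) = 0
All base exponents vanish — dimensionless.

yes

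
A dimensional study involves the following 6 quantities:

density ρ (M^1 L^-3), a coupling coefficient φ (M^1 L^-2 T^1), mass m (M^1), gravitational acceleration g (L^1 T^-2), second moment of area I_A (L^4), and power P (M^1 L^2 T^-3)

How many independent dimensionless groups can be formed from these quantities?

3

There are 6 variables and 3 base dimensions (M, L, T).
The dimension matrix has rank 3.
Independent dimensionless groups: 6 − 3 = 3.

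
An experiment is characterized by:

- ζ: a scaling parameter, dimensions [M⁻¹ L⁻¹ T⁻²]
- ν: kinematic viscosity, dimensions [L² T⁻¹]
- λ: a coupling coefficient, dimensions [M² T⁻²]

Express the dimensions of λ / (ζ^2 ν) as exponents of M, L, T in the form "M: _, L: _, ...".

M: 4, L: 0, T: 3

Collect each base-dimension exponent across the product:
  M: −2·(-1) − (0) + (2) = 4
  L: −2·(-1) − (2) + (0) = 0
  T: −2·(-2) − (-1) + (-2) = 3
So the dimensions are [M⁴ T³].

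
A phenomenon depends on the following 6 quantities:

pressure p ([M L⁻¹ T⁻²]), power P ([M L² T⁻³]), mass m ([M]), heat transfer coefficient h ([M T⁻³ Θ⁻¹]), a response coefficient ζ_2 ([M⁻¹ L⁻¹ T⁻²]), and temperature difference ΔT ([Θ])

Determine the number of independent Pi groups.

There are 6 variables and 4 base dimensions (M, L, T, Θ).
The dimension matrix has rank 4.
Independent dimensionless groups: 6 − 4 = 2.

2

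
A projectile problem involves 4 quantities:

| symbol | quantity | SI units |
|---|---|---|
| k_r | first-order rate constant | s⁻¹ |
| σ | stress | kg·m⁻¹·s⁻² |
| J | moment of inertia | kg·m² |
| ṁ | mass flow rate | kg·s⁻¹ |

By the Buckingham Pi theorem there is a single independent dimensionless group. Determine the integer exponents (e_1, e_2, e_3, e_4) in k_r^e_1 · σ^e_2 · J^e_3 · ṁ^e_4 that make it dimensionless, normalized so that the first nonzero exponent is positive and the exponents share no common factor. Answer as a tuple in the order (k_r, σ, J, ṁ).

(1, -2, -1, 3)

M: e_1·(0) + e_2·(1) + e_3·(1) + e_4·(1) = 0
L: e_1·(0) + e_2·(-1) + e_3·(2) + e_4·(0) = 0
T: e_1·(-1) + e_2·(-2) + e_3·(0) + e_4·(-1) = 0
Solving this homogeneous linear system for the smallest-integer solution (first nonzero entry positive) gives (1, -2, -1, 3).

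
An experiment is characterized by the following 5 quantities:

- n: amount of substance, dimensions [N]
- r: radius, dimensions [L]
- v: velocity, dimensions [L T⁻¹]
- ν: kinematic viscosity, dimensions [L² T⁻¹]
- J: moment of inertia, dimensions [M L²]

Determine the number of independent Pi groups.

There are 5 variables and 4 base dimensions (M, L, T, N).
The dimension matrix has rank 4.
Independent dimensionless groups: 5 − 4 = 1.

1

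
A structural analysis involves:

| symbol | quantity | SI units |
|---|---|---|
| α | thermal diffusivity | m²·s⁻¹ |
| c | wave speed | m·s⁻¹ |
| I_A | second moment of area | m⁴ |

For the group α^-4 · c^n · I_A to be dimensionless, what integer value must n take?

4

Balance the L exponent: (1)·n from c, plus −4·(2) + (4) = -4 from the rest, must sum to zero.
n − 4 = 0, so n = 4.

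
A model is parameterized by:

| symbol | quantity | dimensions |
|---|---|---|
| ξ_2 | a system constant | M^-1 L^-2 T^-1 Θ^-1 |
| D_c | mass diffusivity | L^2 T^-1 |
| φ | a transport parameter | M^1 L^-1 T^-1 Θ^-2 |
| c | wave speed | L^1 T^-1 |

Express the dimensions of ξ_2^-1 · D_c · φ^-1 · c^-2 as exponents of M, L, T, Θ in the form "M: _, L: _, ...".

Collect each base-dimension exponent across the product:
  M: −(-1) + (0) − (1) − 2·(0) = 0
  L: −(-2) + (2) − (-1) − 2·(1) = 3
  T: −(-1) + (-1) − (-1) − 2·(-1) = 3
  Θ: −(-1) + (0) − (-2) − 2·(0) = 3
So the dimensions are [L³ T³ Θ³].

M: 0, L: 3, T: 3, Θ: 3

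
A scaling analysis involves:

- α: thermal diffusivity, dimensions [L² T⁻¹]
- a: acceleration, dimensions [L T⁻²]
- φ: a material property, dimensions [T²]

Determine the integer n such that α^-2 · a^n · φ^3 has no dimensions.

4

Balance the L exponent: (1)·n from a, plus −2·(2) + 3·(0) = -4 from the rest, must sum to zero.
n − 4 = 0, so n = 4.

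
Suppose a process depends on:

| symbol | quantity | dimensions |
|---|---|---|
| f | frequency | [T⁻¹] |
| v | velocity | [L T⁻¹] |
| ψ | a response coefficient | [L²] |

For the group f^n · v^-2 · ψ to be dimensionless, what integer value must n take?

2

Balance the T exponent: (-1)·n from f, plus −2·(-1) + (0) = 2 from the rest, must sum to zero.
−n + 2 = 0, so n = 2.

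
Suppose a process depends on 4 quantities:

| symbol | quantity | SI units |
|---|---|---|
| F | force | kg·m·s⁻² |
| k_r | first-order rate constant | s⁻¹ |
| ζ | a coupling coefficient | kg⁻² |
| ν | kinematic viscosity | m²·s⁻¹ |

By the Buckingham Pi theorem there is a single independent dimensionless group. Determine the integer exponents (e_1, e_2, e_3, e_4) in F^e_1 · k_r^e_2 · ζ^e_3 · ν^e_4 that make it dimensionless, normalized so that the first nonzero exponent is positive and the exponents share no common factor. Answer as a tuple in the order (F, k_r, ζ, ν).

(2, -3, 1, -1)

M: e_1·(1) + e_2·(0) + e_3·(-2) + e_4·(0) = 0
L: e_1·(1) + e_2·(0) + e_3·(0) + e_4·(2) = 0
T: e_1·(-2) + e_2·(-1) + e_3·(0) + e_4·(-1) = 0
Solving this homogeneous linear system for the smallest-integer solution (first nonzero entry positive) gives (2, -3, 1, -1).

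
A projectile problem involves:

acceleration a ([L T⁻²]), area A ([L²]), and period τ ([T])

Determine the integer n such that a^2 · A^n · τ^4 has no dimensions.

-1

Balance the L exponent: (2)·n from A, plus 2·(1) + 4·(0) = 2 from the rest, must sum to zero.
2n + 2 = 0, so n = -1.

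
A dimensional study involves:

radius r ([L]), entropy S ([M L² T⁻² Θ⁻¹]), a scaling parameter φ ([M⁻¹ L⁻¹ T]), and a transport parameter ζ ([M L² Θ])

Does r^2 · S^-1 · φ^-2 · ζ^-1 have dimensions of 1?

Sum the exponent of each base dimension across the product:
  M: 2·[r]_M − [S]_M − 2·[φ]_M − [ζ]_M = 2·(0) − (1) − 2·(-1) − (1) = 0
  L: 2·[r]_L − [S]_L − 2·[φ]_L − [ζ]_L = 2·(1) − (2) − 2·(-1) − (2) = 0
  T: 2·[r]_T − [S]_T − 2·[φ]_T − [ζ]_T = 2·(0) − (-2) − 2·(1) − (0) = 0
  Θ: 2·[r]_Θ − [S]_Θ − 2·[φ]_Θ − [ζ]_Θ = 2·(0) − (-1) − 2·(0) − (1) = 0
All base exponents vanish — dimensionless.

yes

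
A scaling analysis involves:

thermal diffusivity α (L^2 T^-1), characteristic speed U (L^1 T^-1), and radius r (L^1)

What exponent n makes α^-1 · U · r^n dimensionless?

1

Balance the L exponent: (1)·n from r, plus −(2) + (1) = -1 from the rest, must sum to zero.
n − 1 = 0, so n = 1.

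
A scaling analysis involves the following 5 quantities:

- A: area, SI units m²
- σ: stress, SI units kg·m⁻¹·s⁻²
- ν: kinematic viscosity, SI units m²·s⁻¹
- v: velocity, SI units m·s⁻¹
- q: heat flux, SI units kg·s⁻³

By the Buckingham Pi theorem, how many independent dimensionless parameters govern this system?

There are 5 variables and 3 base dimensions (M, L, T).
The dimension matrix has rank 3.
Independent dimensionless groups: 5 − 3 = 2.

2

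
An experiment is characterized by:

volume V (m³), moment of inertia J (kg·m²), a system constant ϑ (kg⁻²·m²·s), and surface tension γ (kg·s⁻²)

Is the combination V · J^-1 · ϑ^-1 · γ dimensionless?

no

Sum the exponent of each base dimension across the product:
  M: [V]_M − [J]_M − [ϑ]_M + [γ]_M = (0) − (1) − (-2) + (1) = 2
  L: [V]_L − [J]_L − [ϑ]_L + [γ]_L = (3) − (2) − (2) + (0) = -1
  T: [V]_T − [J]_T − [ϑ]_T + [γ]_T = (0) − (0) − (1) + (-2) = -3
Net dimensions [M² L⁻¹ T⁻³] ≠ [1] — not dimensionless.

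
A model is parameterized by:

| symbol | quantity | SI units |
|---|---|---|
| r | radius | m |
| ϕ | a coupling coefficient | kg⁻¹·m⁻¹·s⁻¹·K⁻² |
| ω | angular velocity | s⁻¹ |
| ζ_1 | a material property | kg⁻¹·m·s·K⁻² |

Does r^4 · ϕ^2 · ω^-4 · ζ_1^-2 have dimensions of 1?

yes

Sum the exponent of each base dimension across the product:
  M: 4·[r]_M + 2·[ϕ]_M − 4·[ω]_M − 2·[ζ_1]_M = 4·(0) + 2·(-1) − 4·(0) − 2·(-1) = 0
  L: 4·[r]_L + 2·[ϕ]_L − 4·[ω]_L − 2·[ζ_1]_L = 4·(1) + 2·(-1) − 4·(0) − 2·(1) = 0
  T: 4·[r]_T + 2·[ϕ]_T − 4·[ω]_T − 2·[ζ_1]_T = 4·(0) + 2·(-1) − 4·(-1) − 2·(1) = 0
  Θ: 4·[r]_Θ + 2·[ϕ]_Θ − 4·[ω]_Θ − 2·[ζ_1]_Θ = 4·(0) + 2·(-2) − 4·(0) − 2·(-2) = 0
All base exponents vanish — dimensionless.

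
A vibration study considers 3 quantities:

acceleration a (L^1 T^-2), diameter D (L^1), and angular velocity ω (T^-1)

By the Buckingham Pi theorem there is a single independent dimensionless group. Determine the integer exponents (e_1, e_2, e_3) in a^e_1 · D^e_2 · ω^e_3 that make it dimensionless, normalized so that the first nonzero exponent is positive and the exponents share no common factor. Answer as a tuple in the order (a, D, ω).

(1, -1, -2)

L: e_1·(1) + e_2·(1) + e_3·(0) = 0
T: e_1·(-2) + e_2·(0) + e_3·(-1) = 0
Solving this homogeneous linear system for the smallest-integer solution (first nonzero entry positive) gives (1, -1, -2).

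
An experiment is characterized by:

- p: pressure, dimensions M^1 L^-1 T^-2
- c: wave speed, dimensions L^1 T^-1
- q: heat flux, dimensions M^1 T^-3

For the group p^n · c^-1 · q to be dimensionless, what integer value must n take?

-1

Balance the M exponent: (1)·n from p, plus −(0) + (1) = 1 from the rest, must sum to zero.
n + 1 = 0, so n = -1.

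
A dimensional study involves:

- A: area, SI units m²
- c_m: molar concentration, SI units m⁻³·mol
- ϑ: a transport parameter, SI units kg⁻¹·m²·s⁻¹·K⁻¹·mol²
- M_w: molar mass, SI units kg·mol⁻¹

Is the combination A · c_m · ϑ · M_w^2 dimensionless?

Sum the exponent of each base dimension across the product:
  M: [A]_M + [c_m]_M + [ϑ]_M + 2·[M_w]_M = (0) + (0) + (-1) + 2·(1) = 1
  L: [A]_L + [c_m]_L + [ϑ]_L + 2·[M_w]_L = (2) + (-3) + (2) + 2·(0) = 1
  T: [A]_T + [c_m]_T + [ϑ]_T + 2·[M_w]_T = (0) + (0) + (-1) + 2·(0) = -1
  Θ: [A]_Θ + [c_m]_Θ + [ϑ]_Θ + 2·[M_w]_Θ = (0) + (0) + (-1) + 2·(0) = -1
  N: [A]_N + [c_m]_N + [ϑ]_N + 2·[M_w]_N = (0) + (1) + (2) + 2·(-1) = 1
Net dimensions [M L T⁻¹ Θ⁻¹ N] ≠ [1] — not dimensionless.

no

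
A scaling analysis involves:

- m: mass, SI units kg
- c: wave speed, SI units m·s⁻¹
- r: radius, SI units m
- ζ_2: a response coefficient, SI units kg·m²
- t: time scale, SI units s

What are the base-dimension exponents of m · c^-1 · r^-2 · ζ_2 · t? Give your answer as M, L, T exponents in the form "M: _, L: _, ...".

Collect each base-dimension exponent across the product:
  M: (1) − (0) − 2·(0) + (1) + (0) = 2
  L: (0) − (1) − 2·(1) + (2) + (0) = -1
  T: (0) − (-1) − 2·(0) + (0) + (1) = 2
So the dimensions are [M² L⁻¹ T²].

M: 2, L: -1, T: 2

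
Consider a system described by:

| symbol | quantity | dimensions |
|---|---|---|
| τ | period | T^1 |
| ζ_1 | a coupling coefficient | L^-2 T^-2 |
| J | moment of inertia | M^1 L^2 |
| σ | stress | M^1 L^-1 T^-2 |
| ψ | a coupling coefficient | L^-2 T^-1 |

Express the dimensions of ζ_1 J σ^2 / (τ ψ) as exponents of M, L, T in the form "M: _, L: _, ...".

Collect each base-dimension exponent across the product:
  M: −(0) + (0) + (1) + 2·(1) − (0) = 3
  L: −(0) + (-2) + (2) + 2·(-1) − (-2) = 0
  T: −(1) + (-2) + (0) + 2·(-2) − (-1) = -6
So the dimensions are [M³ T⁻⁶].

M: 3, L: 0, T: -6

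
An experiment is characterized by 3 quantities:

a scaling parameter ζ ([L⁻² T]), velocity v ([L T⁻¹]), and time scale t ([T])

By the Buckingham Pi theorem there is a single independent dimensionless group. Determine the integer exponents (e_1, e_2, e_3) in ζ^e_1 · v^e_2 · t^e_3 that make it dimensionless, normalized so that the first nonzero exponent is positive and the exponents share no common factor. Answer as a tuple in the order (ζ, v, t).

(1, 2, 1)

L: e_1·(-2) + e_2·(1) + e_3·(0) = 0
T: e_1·(1) + e_2·(-1) + e_3·(1) = 0
Solving this homogeneous linear system for the smallest-integer solution (first nonzero entry positive) gives (1, 2, 1).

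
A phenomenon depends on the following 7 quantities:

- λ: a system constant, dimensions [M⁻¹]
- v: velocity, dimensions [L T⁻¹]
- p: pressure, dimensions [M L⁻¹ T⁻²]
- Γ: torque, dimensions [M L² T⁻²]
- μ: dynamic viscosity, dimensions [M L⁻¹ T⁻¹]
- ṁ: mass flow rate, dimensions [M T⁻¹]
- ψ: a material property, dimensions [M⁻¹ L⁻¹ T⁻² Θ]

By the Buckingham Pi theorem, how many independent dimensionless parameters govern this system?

There are 7 variables and 4 base dimensions (M, L, T, Θ).
The dimension matrix has rank 4.
Independent dimensionless groups: 7 − 4 = 3.

3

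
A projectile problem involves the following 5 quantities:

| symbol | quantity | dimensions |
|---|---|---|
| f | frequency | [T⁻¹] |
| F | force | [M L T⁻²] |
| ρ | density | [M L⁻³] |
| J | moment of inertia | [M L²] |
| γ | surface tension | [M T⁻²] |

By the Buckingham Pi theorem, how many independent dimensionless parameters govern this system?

2

There are 5 variables and 3 base dimensions (M, L, T).
The dimension matrix has rank 3.
Independent dimensionless groups: 5 − 3 = 2.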